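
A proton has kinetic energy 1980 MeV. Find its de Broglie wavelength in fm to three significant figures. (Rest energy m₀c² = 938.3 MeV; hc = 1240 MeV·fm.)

Total energy E = KE + m₀c² = 1980 + 938.3 = 2918.3 MeV.
(pc)² = E² − (m₀c²)² = (2918.3)² − (938.3)² = 7.636 × 10⁶ MeV², so pc = 2763 MeV.
λ = hc/(pc) = 1240 MeV·fm / 2763 MeV = 0.449 fm.

λ = 0.449 fm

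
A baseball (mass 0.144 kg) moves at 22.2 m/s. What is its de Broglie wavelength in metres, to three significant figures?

p = mv = 0.144 × 22.2 = 3.197 kg·m/s.
λ = h/p = 6.626 × 10⁻³⁴ / 3.197 = 2.07 × 10⁻³⁴ m.

λ = 2.07 × 10⁻³⁴ m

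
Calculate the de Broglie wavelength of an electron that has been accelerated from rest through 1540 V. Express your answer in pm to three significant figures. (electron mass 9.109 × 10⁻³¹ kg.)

KE = eV = 1.602 × 10⁻¹⁹ × 1540 = 2.467 × 10⁻¹⁶ J.
p = √(2mKE) = √(2 × 9.109 × 10⁻³¹ × 2.467 × 10⁻¹⁶) = 2.120 × 10⁻²³ kg·m/s.
λ = h/p = 6.626 × 10⁻³⁴ / 2.120 × 10⁻²³ = 3.13 × 10⁻¹¹ m = 31.3 pm.

λ = 31.3 pm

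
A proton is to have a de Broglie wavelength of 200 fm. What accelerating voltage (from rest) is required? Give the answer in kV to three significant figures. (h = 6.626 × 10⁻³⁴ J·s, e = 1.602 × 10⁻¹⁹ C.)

p = h/λ = 6.626 × 10⁻³⁴ / 2.000 × 10⁻¹³ = 3.313 × 10⁻²¹ kg·m/s.
KE = p²/(2m) = 3.280 × 10⁻¹⁵ J.
V = KE/e = 3.280 × 10⁻¹⁵ / (1.602 × 10⁻¹⁹) = 20.5 kV.

V = 20.5 kV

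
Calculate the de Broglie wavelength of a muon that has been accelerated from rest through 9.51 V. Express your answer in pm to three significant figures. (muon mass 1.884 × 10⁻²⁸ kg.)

KE = eV = 1.602 × 10⁻¹⁹ × 9.510 = 1.524 × 10⁻¹⁸ J.
p = √(2mKE) = √(2 × 1.884 × 10⁻²⁸ × 1.524 × 10⁻¹⁸) = 2.396 × 10⁻²³ kg·m/s.
λ = h/p = 6.626 × 10⁻³⁴ / 2.396 × 10⁻²³ = 2.77 × 10⁻¹¹ m = 27.7 pm.

λ = 27.7 pm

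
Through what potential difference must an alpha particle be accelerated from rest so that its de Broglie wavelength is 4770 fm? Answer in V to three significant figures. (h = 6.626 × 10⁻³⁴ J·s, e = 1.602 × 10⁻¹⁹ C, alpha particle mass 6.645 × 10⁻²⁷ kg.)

p = h/λ = 6.626 × 10⁻³⁴ / 4.770 × 10⁻¹² = 1.389 × 10⁻²² kg·m/s.
KE = p²/(2m) = 1.452 × 10⁻¹⁸ J.
V = KE/2e = 1.452 × 10⁻¹⁸ / (2 × 1.602 × 10⁻¹⁹) = 4.53 V.

V = 4.53 V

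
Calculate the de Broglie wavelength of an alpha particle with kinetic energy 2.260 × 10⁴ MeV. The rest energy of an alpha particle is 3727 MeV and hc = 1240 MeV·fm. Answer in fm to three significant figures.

λ = 0.0476 fm

Total energy E = KE + m₀c² = 2.260 × 10⁴ + 3727 = 26327 MeV.
(pc)² = E² − (m₀c²)² = (26327)² − (3727)² = 6.792 × 10⁸ MeV², so pc = 2.606 × 10⁴ MeV.
λ = hc/(pc) = 1240 MeV·fm / 2.606 × 10⁴ MeV = 0.0476 fm.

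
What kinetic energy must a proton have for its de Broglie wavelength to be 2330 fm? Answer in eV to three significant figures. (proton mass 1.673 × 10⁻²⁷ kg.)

KE = 151 eV

p = h/λ = 6.626 × 10⁻³⁴ / 2.330 × 10⁻¹² = 2.844 × 10⁻²² kg·m/s.
KE = p²/(2m) = (2.844 × 10⁻²²)² / (2 × 1.673 × 10⁻²⁷) = 2.417 × 10⁻¹⁷ J = 151 eV.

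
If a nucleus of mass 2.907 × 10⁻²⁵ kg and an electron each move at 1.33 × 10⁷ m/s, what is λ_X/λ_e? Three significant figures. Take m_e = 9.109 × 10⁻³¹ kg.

At fixed v, p = mv so λ = h/(mv) ∝ 1/m.
λ_X/λ_e = m_e/m_X = 9.109 × 10⁻³¹/2.907 × 10⁻²⁵ = 3.13 × 10⁻⁶.

λ_X/λ_e = 3.13 × 10⁻⁶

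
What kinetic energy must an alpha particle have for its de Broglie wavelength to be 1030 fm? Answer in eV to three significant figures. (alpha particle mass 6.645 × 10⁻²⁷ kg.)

KE = 194 eV

p = h/λ = 6.626 × 10⁻³⁴ / 1.030 × 10⁻¹² = 6.433 × 10⁻²² kg·m/s.
KE = p²/(2m) = (6.433 × 10⁻²²)² / (2 × 6.645 × 10⁻²⁷) = 3.114 × 10⁻¹⁷ J = 194 eV.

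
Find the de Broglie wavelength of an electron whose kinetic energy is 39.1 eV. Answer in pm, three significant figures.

λ = 196 pm

KE = 39.1 eV = 6.264 × 10⁻¹⁸ J.
p = √(2mKE) = √(2 × 9.109 × 10⁻³¹ × 6.264 × 10⁻¹⁸) = 3.378 × 10⁻²⁴ kg·m/s.
λ = h/p = 6.626 × 10⁻³⁴ / 3.378 × 10⁻²⁴ = 1.96 × 10⁻¹⁰ m = 196 pm.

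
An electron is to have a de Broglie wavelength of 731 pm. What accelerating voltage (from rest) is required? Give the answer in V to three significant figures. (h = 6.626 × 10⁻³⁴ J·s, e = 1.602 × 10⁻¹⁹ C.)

p = h/λ = 6.626 × 10⁻³⁴ / 7.310 × 10⁻¹⁰ = 9.064 × 10⁻²⁵ kg·m/s.
KE = p²/(2m) = 4.510 × 10⁻¹⁹ J.
V = KE/e = 4.510 × 10⁻¹⁹ / (1.602 × 10⁻¹⁹) = 2.82 V.

V = 2.82 V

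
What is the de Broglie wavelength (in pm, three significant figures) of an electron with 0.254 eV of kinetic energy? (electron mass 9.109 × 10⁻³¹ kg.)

λ = 2430 pm

KE = 0.254 eV = 4.069 × 10⁻²⁰ J.
p = √(2mKE) = √(2 × 9.109 × 10⁻³¹ × 4.069 × 10⁻²⁰) = 2.723 × 10⁻²⁵ kg·m/s.
λ = h/p = 6.626 × 10⁻³⁴ / 2.723 × 10⁻²⁵ = 2.43 × 10⁻⁹ m = 2430 pm.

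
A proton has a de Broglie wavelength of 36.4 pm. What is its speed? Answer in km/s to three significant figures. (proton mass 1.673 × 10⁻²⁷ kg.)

p = h/λ = 6.626 × 10⁻³⁴ / 3.640 × 10⁻¹¹ = 1.820 × 10⁻²³ kg·m/s.
v = p/m = 1.820 × 10⁻²³ / 1.673 × 10⁻²⁷ = 1.09 × 10⁴ m/s = 10.9 km/s.

v = 10.9 km/s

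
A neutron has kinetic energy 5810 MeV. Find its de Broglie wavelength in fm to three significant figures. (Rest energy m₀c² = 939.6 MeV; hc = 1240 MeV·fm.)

λ = 0.186 fm

Total energy E = KE + m₀c² = 5810 + 939.6 = 6749.6 MeV.
(pc)² = E² − (m₀c²)² = (6749.6)² − (939.6)² = 4.467 × 10⁷ MeV², so pc = 6684 MeV.
λ = hc/(pc) = 1240 MeV·fm / 6684 MeV = 0.186 fm.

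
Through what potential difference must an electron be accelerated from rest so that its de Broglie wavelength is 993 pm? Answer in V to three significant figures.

V = 1.53 V

p = h/λ = 6.626 × 10⁻³⁴ / 9.930 × 10⁻¹⁰ = 6.673 × 10⁻²⁵ kg·m/s.
KE = p²/(2m) = 2.444 × 10⁻¹⁹ J.
V = KE/e = 2.444 × 10⁻¹⁹ / (1.602 × 10⁻¹⁹) = 1.53 V.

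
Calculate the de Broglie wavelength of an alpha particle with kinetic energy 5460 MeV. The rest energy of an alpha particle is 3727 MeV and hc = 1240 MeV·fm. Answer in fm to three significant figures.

λ = 0.148 fm

Total energy E = KE + m₀c² = 5460 + 3727 = 9187 MeV.
(pc)² = E² − (m₀c²)² = (9187)² − (3727)² = 7.051 × 10⁷ MeV², so pc = 8397 MeV.
λ = hc/(pc) = 1240 MeV·fm / 8397 MeV = 0.148 fm.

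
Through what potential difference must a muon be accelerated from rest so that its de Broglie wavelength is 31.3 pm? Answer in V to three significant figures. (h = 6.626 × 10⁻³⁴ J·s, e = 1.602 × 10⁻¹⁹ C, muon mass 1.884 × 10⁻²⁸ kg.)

V = 7.42 V

p = h/λ = 6.626 × 10⁻³⁴ / 3.130 × 10⁻¹¹ = 2.117 × 10⁻²³ kg·m/s.
KE = p²/(2m) = 1.189 × 10⁻¹⁸ J.
V = KE/e = 1.189 × 10⁻¹⁸ / (1.602 × 10⁻¹⁹) = 7.42 V.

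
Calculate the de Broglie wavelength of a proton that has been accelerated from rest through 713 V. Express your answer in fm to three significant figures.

KE = eV = 1.602 × 10⁻¹⁹ × 713.0 = 1.142 × 10⁻¹⁶ J.
p = √(2mKE) = √(2 × 1.673 × 10⁻²⁷ × 1.142 × 10⁻¹⁶) = 6.182 × 10⁻²² kg·m/s.
λ = h/p = 6.626 × 10⁻³⁴ / 6.182 × 10⁻²² = 1.07 × 10⁻¹² m = 1070 fm.

λ = 1070 fm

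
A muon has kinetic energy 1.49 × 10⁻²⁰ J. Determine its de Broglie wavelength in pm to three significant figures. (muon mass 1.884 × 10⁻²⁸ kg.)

λ = 280 pm

p = √(2mKE) = √(2 × 1.884 × 10⁻²⁸ × 1.490 × 10⁻²⁰) = 2.369 × 10⁻²⁴ kg·m/s.
λ = h/p = 6.626 × 10⁻³⁴ / 2.369 × 10⁻²⁴ = 2.80 × 10⁻¹⁰ m = 280 pm.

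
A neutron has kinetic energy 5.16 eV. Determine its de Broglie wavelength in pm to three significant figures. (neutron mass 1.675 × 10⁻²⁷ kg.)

λ = 12.6 pm

KE = 5.16 eV = 8.266 × 10⁻¹⁹ J.
p = √(2mKE) = √(2 × 1.675 × 10⁻²⁷ × 8.266 × 10⁻¹⁹) = 5.262 × 10⁻²³ kg·m/s.
λ = h/p = 6.626 × 10⁻³⁴ / 5.262 × 10⁻²³ = 1.26 × 10⁻¹¹ m = 12.6 pm.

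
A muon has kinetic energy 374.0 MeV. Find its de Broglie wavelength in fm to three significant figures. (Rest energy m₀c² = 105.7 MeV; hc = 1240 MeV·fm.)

Total energy E = KE + m₀c² = 374.0 + 105.7 = 479.7 MeV.
(pc)² = E² − (m₀c²)² = (479.7)² − (105.7)² = 2.189 × 10⁵ MeV², so pc = 467.9 MeV.
λ = hc/(pc) = 1240 MeV·fm / 467.9 MeV = 2.65 fm.

λ = 2.65 fm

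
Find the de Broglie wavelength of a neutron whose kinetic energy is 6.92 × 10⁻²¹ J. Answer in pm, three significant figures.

p = √(2mKE) = √(2 × 1.675 × 10⁻²⁷ × 6.920 × 10⁻²¹) = 4.815 × 10⁻²⁴ kg·m/s.
λ = h/p = 6.626 × 10⁻³⁴ / 4.815 × 10⁻²⁴ = 1.38 × 10⁻¹⁰ m = 138 pm.

λ = 138 pm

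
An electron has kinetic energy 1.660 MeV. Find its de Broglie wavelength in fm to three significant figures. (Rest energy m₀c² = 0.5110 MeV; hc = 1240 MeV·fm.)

λ = 588 fm

Total energy E = KE + m₀c² = 1.660 + 0.5110 = 2.1710 MeV.
(pc)² = E² − (m₀c²)² = (2.1710)² − (0.5110)² = 4.452 MeV², so pc = 2.110 MeV.
λ = hc/(pc) = 1240 MeV·fm / 2.110 MeV = 588 fm.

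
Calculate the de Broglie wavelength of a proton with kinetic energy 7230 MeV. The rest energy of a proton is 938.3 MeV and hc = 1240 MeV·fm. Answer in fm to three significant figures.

λ = 0.153 fm

Total energy E = KE + m₀c² = 7230 + 938.3 = 8168.3 MeV.
(pc)² = E² − (m₀c²)² = (8168.3)² − (938.3)² = 6.584 × 10⁷ MeV², so pc = 8114 MeV.
λ = hc/(pc) = 1240 MeV·fm / 8114 MeV = 0.153 fm.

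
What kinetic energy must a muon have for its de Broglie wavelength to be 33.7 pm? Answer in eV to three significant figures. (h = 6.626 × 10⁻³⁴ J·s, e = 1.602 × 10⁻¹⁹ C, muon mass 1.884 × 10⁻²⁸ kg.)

p = h/λ = 6.626 × 10⁻³⁴ / 3.370 × 10⁻¹¹ = 1.966 × 10⁻²³ kg·m/s.
KE = p²/(2m) = (1.966 × 10⁻²³)² / (2 × 1.884 × 10⁻²⁸) = 1.026 × 10⁻¹⁸ J = 6.40 eV.

KE = 6.40 eV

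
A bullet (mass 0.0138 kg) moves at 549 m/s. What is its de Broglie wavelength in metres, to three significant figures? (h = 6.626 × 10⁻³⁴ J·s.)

p = mv = 0.0138 × 549 = 7.576 kg·m/s.
λ = h/p = 6.626 × 10⁻³⁴ / 7.576 = 8.75 × 10⁻³⁵ m.

λ = 8.75 × 10⁻³⁵ m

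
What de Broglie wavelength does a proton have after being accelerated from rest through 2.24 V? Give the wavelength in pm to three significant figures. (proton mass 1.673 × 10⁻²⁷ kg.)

λ = 19.1 pm

KE = eV = 1.602 × 10⁻¹⁹ × 2.240 = 3.588 × 10⁻¹⁹ J.
p = √(2mKE) = √(2 × 1.673 × 10⁻²⁷ × 3.588 × 10⁻¹⁹) = 3.465 × 10⁻²³ kg·m/s.
λ = h/p = 6.626 × 10⁻³⁴ / 3.465 × 10⁻²³ = 1.91 × 10⁻¹¹ m = 19.1 pm.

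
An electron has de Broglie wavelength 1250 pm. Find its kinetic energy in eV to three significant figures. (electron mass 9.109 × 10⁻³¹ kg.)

KE = 0.963 eV

p = h/λ = 6.626 × 10⁻³⁴ / 1.250 × 10⁻⁹ = 5.301 × 10⁻²⁵ kg·m/s.
KE = p²/(2m) = (5.301 × 10⁻²⁵)² / (2 × 9.109 × 10⁻³¹) = 1.542 × 10⁻¹⁹ J = 0.963 eV.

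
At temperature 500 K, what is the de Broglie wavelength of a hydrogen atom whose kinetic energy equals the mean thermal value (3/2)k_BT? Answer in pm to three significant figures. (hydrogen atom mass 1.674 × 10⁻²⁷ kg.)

λ = 113 pm

KE = (3/2)k_BT = 1.5 × 1.381 × 10⁻²³ × 500 = 1.036 × 10⁻²⁰ J.
p = √(2mKE) = √(2 × 1.674 × 10⁻²⁷ × 1.036 × 10⁻²⁰) = 5.889 × 10⁻²⁴ kg·m/s.
λ = h/p = 1.13 × 10⁻¹⁰ m = 113 pm.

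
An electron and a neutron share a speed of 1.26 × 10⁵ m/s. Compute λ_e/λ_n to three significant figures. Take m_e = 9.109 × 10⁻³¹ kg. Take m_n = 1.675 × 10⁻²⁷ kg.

At fixed v, p = mv so λ = h/(mv) ∝ 1/m.
λ_e/λ_n = m_n/m_e = 1.675 × 10⁻²⁷/9.109 × 10⁻³¹ = 1840.

λ_e/λ_n = 1840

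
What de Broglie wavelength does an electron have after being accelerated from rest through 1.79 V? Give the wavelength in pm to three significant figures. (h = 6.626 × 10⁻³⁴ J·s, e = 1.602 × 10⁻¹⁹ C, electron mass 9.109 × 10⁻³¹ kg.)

λ = 917 pm

KE = eV = 1.602 × 10⁻¹⁹ × 1.790 = 2.868 × 10⁻¹⁹ J.
p = √(2mKE) = √(2 × 9.109 × 10⁻³¹ × 2.868 × 10⁻¹⁹) = 7.228 × 10⁻²⁵ kg·m/s.
λ = h/p = 6.626 × 10⁻³⁴ / 7.228 × 10⁻²⁵ = 9.17 × 10⁻¹⁰ m = 917 pm.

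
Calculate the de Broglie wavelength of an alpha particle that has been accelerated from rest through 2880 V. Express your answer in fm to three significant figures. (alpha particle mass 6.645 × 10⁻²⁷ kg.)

λ = 189 fm

KE = 2eV = 2 × 1.602 × 10⁻¹⁹ × 2880 = 9.228 × 10⁻¹⁶ J.
p = √(2mKE) = √(2 × 6.645 × 10⁻²⁷ × 9.228 × 10⁻¹⁶) = 3.502 × 10⁻²¹ kg·m/s.
λ = h/p = 6.626 × 10⁻³⁴ / 3.502 × 10⁻²¹ = 1.89 × 10⁻¹³ m = 189 fm.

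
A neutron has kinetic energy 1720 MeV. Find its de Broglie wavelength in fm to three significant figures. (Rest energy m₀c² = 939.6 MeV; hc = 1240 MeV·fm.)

λ = 0.498 fm

Total energy E = KE + m₀c² = 1720 + 939.6 = 2659.6 MeV.
(pc)² = E² − (m₀c²)² = (2659.6)² − (939.6)² = 6.191 × 10⁶ MeV², so pc = 2488 MeV.
λ = hc/(pc) = 1240 MeV·fm / 2488 MeV = 0.498 fm.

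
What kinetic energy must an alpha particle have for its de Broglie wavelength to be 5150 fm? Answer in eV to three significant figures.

KE = 7.78 eV

p = h/λ = 6.626 × 10⁻³⁴ / 5.150 × 10⁻¹² = 1.287 × 10⁻²² kg·m/s.
KE = p²/(2m) = (1.287 × 10⁻²²)² / (2 × 6.645 × 10⁻²⁷) = 1.246 × 10⁻¹⁸ J = 7.78 eV.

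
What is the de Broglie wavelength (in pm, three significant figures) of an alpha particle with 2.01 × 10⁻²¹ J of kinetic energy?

p = √(2mKE) = √(2 × 6.645 × 10⁻²⁷ × 2.010 × 10⁻²¹) = 5.168 × 10⁻²⁴ kg·m/s.
λ = h/p = 6.626 × 10⁻³⁴ / 5.168 × 10⁻²⁴ = 1.28 × 10⁻¹⁰ m = 128 pm.

λ = 128 pm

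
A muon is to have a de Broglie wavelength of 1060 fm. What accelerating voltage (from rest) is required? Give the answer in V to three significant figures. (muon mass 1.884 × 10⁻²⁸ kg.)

p = h/λ = 6.626 × 10⁻³⁴ / 1.060 × 10⁻¹² = 6.251 × 10⁻²² kg·m/s.
KE = p²/(2m) = 1.037 × 10⁻¹⁵ J.
V = KE/e = 1.037 × 10⁻¹⁵ / (1.602 × 10⁻¹⁹) = 6470 V.

V = 6470 V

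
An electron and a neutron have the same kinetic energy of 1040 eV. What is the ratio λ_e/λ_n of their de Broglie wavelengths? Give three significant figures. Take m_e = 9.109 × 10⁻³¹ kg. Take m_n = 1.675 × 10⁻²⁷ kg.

λ_e/λ_n = 42.9

At fixed KE, p = √(2mKE) so λ = h/p ∝ 1/√m.
λ_e/λ_n = √(m_n/m_e) = √(1.675 × 10⁻²⁷/9.109 × 10⁻³¹) = √(1839) = 42.9.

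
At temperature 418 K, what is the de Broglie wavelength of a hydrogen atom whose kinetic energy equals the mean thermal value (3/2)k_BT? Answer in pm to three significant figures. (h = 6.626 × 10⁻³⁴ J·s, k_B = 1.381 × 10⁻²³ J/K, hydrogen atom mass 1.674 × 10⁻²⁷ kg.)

KE = (3/2)k_BT = 1.5 × 1.381 × 10⁻²³ × 418 = 8.659 × 10⁻²¹ J.
p = √(2mKE) = √(2 × 1.674 × 10⁻²⁷ × 8.659 × 10⁻²¹) = 5.384 × 10⁻²⁴ kg·m/s.
λ = h/p = 1.23 × 10⁻¹⁰ m = 123 pm.

λ = 123 pm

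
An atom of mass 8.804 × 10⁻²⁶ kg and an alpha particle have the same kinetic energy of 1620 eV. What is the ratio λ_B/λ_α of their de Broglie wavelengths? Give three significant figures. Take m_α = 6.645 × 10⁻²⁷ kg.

λ_B/λ_α = 0.275

At fixed KE, p = √(2mKE) so λ = h/p ∝ 1/√m.
λ_B/λ_α = √(m_α/m_B) = √(6.645 × 10⁻²⁷/8.804 × 10⁻²⁶) = √(0.07548) = 0.275.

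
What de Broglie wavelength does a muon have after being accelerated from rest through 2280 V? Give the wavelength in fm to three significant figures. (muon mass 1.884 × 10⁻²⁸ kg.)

KE = eV = 1.602 × 10⁻¹⁹ × 2280 = 3.653 × 10⁻¹⁶ J.
p = √(2mKE) = √(2 × 1.884 × 10⁻²⁸ × 3.653 × 10⁻¹⁶) = 3.710 × 10⁻²² kg·m/s.
λ = h/p = 6.626 × 10⁻³⁴ / 3.710 × 10⁻²² = 1.79 × 10⁻¹² m = 1790 fm.

λ = 1790 fm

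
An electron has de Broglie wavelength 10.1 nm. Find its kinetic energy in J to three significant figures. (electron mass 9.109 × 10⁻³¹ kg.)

KE = 2.36 × 10⁻²¹ J

p = h/λ = 6.626 × 10⁻³⁴ / 1.010 × 10⁻⁸ = 6.560 × 10⁻²⁶ kg·m/s.
KE = p²/(2m) = (6.560 × 10⁻²⁶)² / (2 × 9.109 × 10⁻³¹) = 2.362 × 10⁻²¹ J = 2.36 × 10⁻²¹ J.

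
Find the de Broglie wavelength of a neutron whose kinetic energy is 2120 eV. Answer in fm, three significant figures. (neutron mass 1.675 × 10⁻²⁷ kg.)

λ = 621 fm

KE = 2120 eV = 3.396 × 10⁻¹⁶ J.
p = √(2mKE) = √(2 × 1.675 × 10⁻²⁷ × 3.396 × 10⁻¹⁶) = 1.067 × 10⁻²¹ kg·m/s.
λ = h/p = 6.626 × 10⁻³⁴ / 1.067 × 10⁻²¹ = 6.21 × 10⁻¹³ m = 621 fm.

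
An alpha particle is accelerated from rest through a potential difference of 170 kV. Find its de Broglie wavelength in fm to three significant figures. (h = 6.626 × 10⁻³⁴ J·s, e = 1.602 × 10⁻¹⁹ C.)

λ = 24.6 fm

KE = 2eV = 2 × 1.602 × 10⁻¹⁹ × 1.700 × 10⁵ = 5.447 × 10⁻¹⁴ J.
p = √(2mKE) = √(2 × 6.645 × 10⁻²⁷ × 5.447 × 10⁻¹⁴) = 2.691 × 10⁻²⁰ kg·m/s.
λ = h/p = 6.626 × 10⁻³⁴ / 2.691 × 10⁻²⁰ = 2.46 × 10⁻¹⁴ m = 24.6 fm.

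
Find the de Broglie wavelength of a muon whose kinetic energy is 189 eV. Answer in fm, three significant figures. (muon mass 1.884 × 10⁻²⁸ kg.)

λ = 6200 fm

KE = 189 eV = 3.028 × 10⁻¹⁷ J.
p = √(2mKE) = √(2 × 1.884 × 10⁻²⁸ × 3.028 × 10⁻¹⁷) = 1.068 × 10⁻²² kg·m/s.
λ = h/p = 6.626 × 10⁻³⁴ / 1.068 × 10⁻²² = 6.20 × 10⁻¹² m = 6200 fm.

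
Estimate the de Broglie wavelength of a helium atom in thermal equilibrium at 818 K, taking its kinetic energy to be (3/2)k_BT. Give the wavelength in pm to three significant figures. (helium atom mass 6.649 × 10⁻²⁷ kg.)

λ = 44.1 pm

KE = (3/2)k_BT = 1.5 × 1.381 × 10⁻²³ × 818 = 1.694 × 10⁻²⁰ J.
p = √(2mKE) = √(2 × 6.649 × 10⁻²⁷ × 1.694 × 10⁻²⁰) = 1.501 × 10⁻²³ kg·m/s.
λ = h/p = 4.41 × 10⁻¹¹ m = 44.1 pm.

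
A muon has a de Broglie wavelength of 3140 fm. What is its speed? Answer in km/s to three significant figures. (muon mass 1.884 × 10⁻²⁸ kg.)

p = h/λ = 6.626 × 10⁻³⁴ / 3.140 × 10⁻¹² = 2.110 × 10⁻²² kg·m/s.
v = p/m = 2.110 × 10⁻²² / 1.884 × 10⁻²⁸ = 1.12 × 10⁶ m/s = 1120 km/s.

v = 1120 km/s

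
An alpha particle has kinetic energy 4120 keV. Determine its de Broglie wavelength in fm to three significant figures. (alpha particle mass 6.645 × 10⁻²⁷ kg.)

λ = 7.07 fm

KE = 4120 keV = 6.600 × 10⁻¹³ J.
p = √(2mKE) = √(2 × 6.645 × 10⁻²⁷ × 6.600 × 10⁻¹³) = 9.366 × 10⁻²⁰ kg·m/s.
λ = h/p = 6.626 × 10⁻³⁴ / 9.366 × 10⁻²⁰ = 7.07 × 10⁻¹⁵ m = 7.07 fm.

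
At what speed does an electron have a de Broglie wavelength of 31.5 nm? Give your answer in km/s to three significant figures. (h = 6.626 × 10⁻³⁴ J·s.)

p = h/λ = 6.626 × 10⁻³⁴ / 3.150 × 10⁻⁸ = 2.103 × 10⁻²⁶ kg·m/s.
v = p/m = 2.103 × 10⁻²⁶ / 9.109 × 10⁻³¹ = 2.31 × 10⁴ m/s = 23.1 km/s.

v = 23.1 km/s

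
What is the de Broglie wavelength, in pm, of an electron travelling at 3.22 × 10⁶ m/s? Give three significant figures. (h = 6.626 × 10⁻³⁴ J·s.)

p = mv = 9.109 × 10⁻³¹ × 3.22 × 10⁶ = 2.933 × 10⁻²⁴ kg·m/s.
λ = h/p = 6.626 × 10⁻³⁴ / 2.933 × 10⁻²⁴ = 2.26 × 10⁻¹⁰ m = 226 pm.

λ = 226 pm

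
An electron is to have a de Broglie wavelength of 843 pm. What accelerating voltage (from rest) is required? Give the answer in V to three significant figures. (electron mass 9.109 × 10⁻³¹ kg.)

p = h/λ = 6.626 × 10⁻³⁴ / 8.430 × 10⁻¹⁰ = 7.860 × 10⁻²⁵ kg·m/s.
KE = p²/(2m) = 3.391 × 10⁻¹⁹ J.
V = KE/e = 3.391 × 10⁻¹⁹ / (1.602 × 10⁻¹⁹) = 2.12 V.

V = 2.12 V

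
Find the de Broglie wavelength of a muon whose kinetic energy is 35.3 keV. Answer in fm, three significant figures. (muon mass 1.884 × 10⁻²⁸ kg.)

KE = 35.3 keV = 5.655 × 10⁻¹⁵ J.
p = √(2mKE) = √(2 × 1.884 × 10⁻²⁸ × 5.655 × 10⁻¹⁵) = 1.460 × 10⁻²¹ kg·m/s.
λ = h/p = 6.626 × 10⁻³⁴ / 1.460 × 10⁻²¹ = 4.54 × 10⁻¹³ m = 454 fm.

λ = 454 fm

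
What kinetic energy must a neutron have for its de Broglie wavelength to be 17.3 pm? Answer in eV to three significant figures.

KE = 2.73 eV

p = h/λ = 6.626 × 10⁻³⁴ / 1.730 × 10⁻¹¹ = 3.830 × 10⁻²³ kg·m/s.
KE = p²/(2m) = (3.830 × 10⁻²³)² / (2 × 1.675 × 10⁻²⁷) = 4.379 × 10⁻¹⁹ J = 2.73 eV.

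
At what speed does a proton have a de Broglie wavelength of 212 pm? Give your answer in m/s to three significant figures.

p = h/λ = 6.626 × 10⁻³⁴ / 2.120 × 10⁻¹⁰ = 3.125 × 10⁻²⁴ kg·m/s.
v = p/m = 3.125 × 10⁻²⁴ / 1.673 × 10⁻²⁷ = 1.87 × 10³ m/s = 1870 m/s.

v = 1870 m/s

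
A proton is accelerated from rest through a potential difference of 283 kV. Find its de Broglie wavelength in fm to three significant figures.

KE = eV = 1.602 × 10⁻¹⁹ × 2.830 × 10⁵ = 4.534 × 10⁻¹⁴ J.
p = √(2mKE) = √(2 × 1.673 × 10⁻²⁷ × 4.534 × 10⁻¹⁴) = 1.232 × 10⁻²⁰ kg·m/s.
λ = h/p = 6.626 × 10⁻³⁴ / 1.232 × 10⁻²⁰ = 5.38 × 10⁻¹⁴ m = 53.8 fm.

λ = 53.8 fm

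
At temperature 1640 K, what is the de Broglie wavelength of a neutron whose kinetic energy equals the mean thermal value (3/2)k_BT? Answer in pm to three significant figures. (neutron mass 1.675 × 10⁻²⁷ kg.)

KE = (3/2)k_BT = 1.5 × 1.381 × 10⁻²³ × 1640 = 3.397 × 10⁻²⁰ J.
p = √(2mKE) = √(2 × 1.675 × 10⁻²⁷ × 3.397 × 10⁻²⁰) = 1.067 × 10⁻²³ kg·m/s.
λ = h/p = 6.21 × 10⁻¹¹ m = 62.1 pm.

λ = 62.1 pm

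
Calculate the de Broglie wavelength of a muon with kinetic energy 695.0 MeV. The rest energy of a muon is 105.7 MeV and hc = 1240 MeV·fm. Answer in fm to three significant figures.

Total energy E = KE + m₀c² = 695.0 + 105.7 = 800.7 MeV.
(pc)² = E² − (m₀c²)² = (800.7)² − (105.7)² = 6.299 × 10⁵ MeV², so pc = 793.7 MeV.
λ = hc/(pc) = 1240 MeV·fm / 793.7 MeV = 1.56 fm.

λ = 1.56 fm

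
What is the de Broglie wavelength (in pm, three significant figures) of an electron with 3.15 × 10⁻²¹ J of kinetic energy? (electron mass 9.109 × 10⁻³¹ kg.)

λ = 8750 pm

p = √(2mKE) = √(2 × 9.109 × 10⁻³¹ × 3.150 × 10⁻²¹) = 7.575 × 10⁻²⁶ kg·m/s.
λ = h/p = 6.626 × 10⁻³⁴ / 7.575 × 10⁻²⁶ = 8.75 × 10⁻⁹ m = 8750 pm.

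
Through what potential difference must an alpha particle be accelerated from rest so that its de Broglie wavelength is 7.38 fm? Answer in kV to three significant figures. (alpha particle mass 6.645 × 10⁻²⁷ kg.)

p = h/λ = 6.626 × 10⁻³⁴ / 7.380 × 10⁻¹⁵ = 8.978 × 10⁻²⁰ kg·m/s.
KE = p²/(2m) = 6.065 × 10⁻¹³ J.
V = KE/2e = 6.065 × 10⁻¹³ / (2 × 1.602 × 10⁻¹⁹) = 1890 kV.

V = 1890 kV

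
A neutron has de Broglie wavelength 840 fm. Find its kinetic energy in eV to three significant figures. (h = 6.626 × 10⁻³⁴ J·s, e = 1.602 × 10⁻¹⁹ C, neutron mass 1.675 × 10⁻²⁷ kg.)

KE = 1160 eV

p = h/λ = 6.626 × 10⁻³⁴ / 8.400 × 10⁻¹³ = 7.888 × 10⁻²² kg·m/s.
KE = p²/(2m) = (7.888 × 10⁻²²)² / (2 × 1.675 × 10⁻²⁷) = 1.857 × 10⁻¹⁶ J = 1160 eV.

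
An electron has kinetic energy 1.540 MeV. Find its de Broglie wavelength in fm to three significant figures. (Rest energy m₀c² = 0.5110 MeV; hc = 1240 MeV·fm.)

λ = 624 fm

Total energy E = KE + m₀c² = 1.540 + 0.5110 = 2.0510 MeV.
(pc)² = E² − (m₀c²)² = (2.0510)² − (0.5110)² = 3.945 MeV², so pc = 1.986 MeV.
λ = hc/(pc) = 1240 MeV·fm / 1.986 MeV = 624 fm.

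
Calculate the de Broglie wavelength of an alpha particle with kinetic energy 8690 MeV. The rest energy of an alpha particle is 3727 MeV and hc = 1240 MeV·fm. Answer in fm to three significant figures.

λ = 0.105 fm

Total energy E = KE + m₀c² = 8690 + 3727 = 12417 MeV.
(pc)² = E² − (m₀c²)² = (12417)² − (3727)² = 1.403 × 10⁸ MeV², so pc = 1.184 × 10⁴ MeV.
λ = hc/(pc) = 1240 MeV·fm / 1.184 × 10⁴ MeV = 0.105 fm.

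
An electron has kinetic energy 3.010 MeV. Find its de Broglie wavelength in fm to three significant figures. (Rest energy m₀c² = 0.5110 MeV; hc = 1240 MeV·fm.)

λ = 356 fm

Total energy E = KE + m₀c² = 3.010 + 0.5110 = 3.5210 MeV.
(pc)² = E² − (m₀c²)² = (3.5210)² − (0.5110)² = 12.14 MeV², so pc = 3.484 MeV.
λ = hc/(pc) = 1240 MeV·fm / 3.484 MeV = 356 fm.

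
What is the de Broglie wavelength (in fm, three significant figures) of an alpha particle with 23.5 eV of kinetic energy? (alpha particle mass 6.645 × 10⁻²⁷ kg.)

λ = 2960 fm

KE = 23.5 eV = 3.765 × 10⁻¹⁸ J.
p = √(2mKE) = √(2 × 6.645 × 10⁻²⁷ × 3.765 × 10⁻¹⁸) = 2.237 × 10⁻²² kg·m/s.
λ = h/p = 6.626 × 10⁻³⁴ / 2.237 × 10⁻²² = 2.96 × 10⁻¹² m = 2960 fm.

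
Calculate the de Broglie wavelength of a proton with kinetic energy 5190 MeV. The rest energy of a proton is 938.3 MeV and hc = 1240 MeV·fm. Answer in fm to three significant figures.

λ = 0.205 fm

Total energy E = KE + m₀c² = 5190 + 938.3 = 6128.3 MeV.
(pc)² = E² − (m₀c²)² = (6128.3)² − (938.3)² = 3.668 × 10⁷ MeV², so pc = 6056 MeV.
λ = hc/(pc) = 1240 MeV·fm / 6056 MeV = 0.205 fm.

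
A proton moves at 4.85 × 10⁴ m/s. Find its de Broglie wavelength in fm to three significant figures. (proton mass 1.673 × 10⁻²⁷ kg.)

λ = 8170 fm

p = mv = 1.673 × 10⁻²⁷ × 4.85 × 10⁴ = 8.114 × 10⁻²³ kg·m/s.
λ = h/p = 6.626 × 10⁻³⁴ / 8.114 × 10⁻²³ = 8.17 × 10⁻¹² m = 8170 fm.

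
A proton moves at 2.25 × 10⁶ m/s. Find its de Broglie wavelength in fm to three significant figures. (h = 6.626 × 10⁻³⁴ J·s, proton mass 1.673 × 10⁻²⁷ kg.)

λ = 176 fm

p = mv = 1.673 × 10⁻²⁷ × 2.25 × 10⁶ = 3.764 × 10⁻²¹ kg·m/s.
λ = h/p = 6.626 × 10⁻³⁴ / 3.764 × 10⁻²¹ = 1.76 × 10⁻¹³ m = 176 fm.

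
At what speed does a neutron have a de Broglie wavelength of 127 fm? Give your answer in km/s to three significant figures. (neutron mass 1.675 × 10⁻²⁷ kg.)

v = 3110 km/s

p = h/λ = 6.626 × 10⁻³⁴ / 1.270 × 10⁻¹³ = 5.217 × 10⁻²¹ kg·m/s.
v = p/m = 5.217 × 10⁻²¹ / 1.675 × 10⁻²⁷ = 3.11 × 10⁶ m/s = 3110 km/s.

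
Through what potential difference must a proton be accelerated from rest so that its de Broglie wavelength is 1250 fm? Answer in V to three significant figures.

p = h/λ = 6.626 × 10⁻³⁴ / 1.250 × 10⁻¹² = 5.301 × 10⁻²² kg·m/s.
KE = p²/(2m) = 8.398 × 10⁻¹⁷ J.
V = KE/e = 8.398 × 10⁻¹⁷ / (1.602 × 10⁻¹⁹) = 524 V.

V = 524 V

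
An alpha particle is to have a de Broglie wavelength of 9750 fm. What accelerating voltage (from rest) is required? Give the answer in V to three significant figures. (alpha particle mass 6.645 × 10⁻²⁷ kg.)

V = 1.08 V

p = h/λ = 6.626 × 10⁻³⁴ / 9.750 × 10⁻¹² = 6.796 × 10⁻²³ kg·m/s.
KE = p²/(2m) = 3.475 × 10⁻¹⁹ J.
V = KE/2e = 3.475 × 10⁻¹⁹ / (2 × 1.602 × 10⁻¹⁹) = 1.08 V.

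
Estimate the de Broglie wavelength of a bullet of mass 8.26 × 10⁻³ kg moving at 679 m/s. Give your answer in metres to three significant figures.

λ = 1.18 × 10⁻³⁴ m

p = mv = 8.26 × 10⁻³ × 679 = 5.609 kg·m/s.
λ = h/p = 6.626 × 10⁻³⁴ / 5.609 = 1.18 × 10⁻³⁴ m.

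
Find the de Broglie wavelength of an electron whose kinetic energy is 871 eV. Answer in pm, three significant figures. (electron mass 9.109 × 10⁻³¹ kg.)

KE = 871 eV = 1.395 × 10⁻¹⁶ J.
p = √(2mKE) = √(2 × 9.109 × 10⁻³¹ × 1.395 × 10⁻¹⁶) = 1.594 × 10⁻²³ kg·m/s.
λ = h/p = 6.626 × 10⁻³⁴ / 1.594 × 10⁻²³ = 4.16 × 10⁻¹¹ m = 41.6 pm.

λ = 41.6 pm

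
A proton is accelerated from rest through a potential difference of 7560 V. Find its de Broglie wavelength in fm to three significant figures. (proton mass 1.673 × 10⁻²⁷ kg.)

λ = 329 fm

KE = eV = 1.602 × 10⁻¹⁹ × 7560 = 1.211 × 10⁻¹⁵ J.
p = √(2mKE) = √(2 × 1.673 × 10⁻²⁷ × 1.211 × 10⁻¹⁵) = 2.013 × 10⁻²¹ kg·m/s.
λ = h/p = 6.626 × 10⁻³⁴ / 2.013 × 10⁻²¹ = 3.29 × 10⁻¹³ m = 329 fm.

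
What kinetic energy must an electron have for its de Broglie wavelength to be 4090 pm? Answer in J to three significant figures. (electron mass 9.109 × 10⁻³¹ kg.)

KE = 1.44 × 10⁻²⁰ J

p = h/λ = 6.626 × 10⁻³⁴ / 4.090 × 10⁻⁹ = 1.620 × 10⁻²⁵ kg·m/s.
KE = p²/(2m) = (1.620 × 10⁻²⁵)² / (2 × 9.109 × 10⁻³¹) = 1.441 × 10⁻²⁰ J = 1.44 × 10⁻²⁰ J.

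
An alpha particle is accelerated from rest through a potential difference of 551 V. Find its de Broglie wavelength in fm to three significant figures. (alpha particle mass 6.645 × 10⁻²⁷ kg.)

λ = 433 fm

KE = 2eV = 2 × 1.602 × 10⁻¹⁹ × 551.0 = 1.765 × 10⁻¹⁶ J.
p = √(2mKE) = √(2 × 6.645 × 10⁻²⁷ × 1.765 × 10⁻¹⁶) = 1.532 × 10⁻²¹ kg·m/s.
λ = h/p = 6.626 × 10⁻³⁴ / 1.532 × 10⁻²¹ = 4.33 × 10⁻¹³ m = 433 fm.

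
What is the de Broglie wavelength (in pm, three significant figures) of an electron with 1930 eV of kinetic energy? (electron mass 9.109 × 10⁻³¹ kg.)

KE = 1930 eV = 3.092 × 10⁻¹⁶ J.
p = √(2mKE) = √(2 × 9.109 × 10⁻³¹ × 3.092 × 10⁻¹⁶) = 2.373 × 10⁻²³ kg·m/s.
λ = h/p = 6.626 × 10⁻³⁴ / 2.373 × 10⁻²³ = 2.79 × 10⁻¹¹ m = 27.9 pm.

λ = 27.9 pm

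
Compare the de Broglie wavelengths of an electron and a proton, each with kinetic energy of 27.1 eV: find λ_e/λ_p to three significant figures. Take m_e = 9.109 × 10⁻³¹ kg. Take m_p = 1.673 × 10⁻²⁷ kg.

At fixed KE, p = √(2mKE) so λ = h/p ∝ 1/√m.
λ_e/λ_p = √(m_p/m_e) = √(1.673 × 10⁻²⁷/9.109 × 10⁻³¹) = √(1837) = 42.9.

λ_e/λ_p = 42.9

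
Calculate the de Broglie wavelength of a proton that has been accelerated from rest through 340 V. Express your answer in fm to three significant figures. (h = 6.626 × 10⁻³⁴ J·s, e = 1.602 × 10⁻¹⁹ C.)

λ = 1550 fm

KE = eV = 1.602 × 10⁻¹⁹ × 340.0 = 5.447 × 10⁻¹⁷ J.
p = √(2mKE) = √(2 × 1.673 × 10⁻²⁷ × 5.447 × 10⁻¹⁷) = 4.269 × 10⁻²² kg·m/s.
λ = h/p = 6.626 × 10⁻³⁴ / 4.269 × 10⁻²² = 1.55 × 10⁻¹² m = 1550 fm.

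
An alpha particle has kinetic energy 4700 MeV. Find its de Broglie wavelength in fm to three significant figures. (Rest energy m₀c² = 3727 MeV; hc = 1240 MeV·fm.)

λ = 0.164 fm

Total energy E = KE + m₀c² = 4700 + 3727 = 8427 MeV.
(pc)² = E² − (m₀c²)² = (8427)² − (3727)² = 5.712 × 10⁷ MeV², so pc = 7558 MeV.
λ = hc/(pc) = 1240 MeV·fm / 7558 MeV = 0.164 fm.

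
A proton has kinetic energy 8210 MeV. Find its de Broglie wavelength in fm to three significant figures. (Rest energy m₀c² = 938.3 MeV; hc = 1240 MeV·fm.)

λ = 0.136 fm

Total energy E = KE + m₀c² = 8210 + 938.3 = 9148.3 MeV.
(pc)² = E² − (m₀c²)² = (9148.3)² − (938.3)² = 8.281 × 10⁷ MeV², so pc = 9100 MeV.
λ = hc/(pc) = 1240 MeV·fm / 9100 MeV = 0.136 fm.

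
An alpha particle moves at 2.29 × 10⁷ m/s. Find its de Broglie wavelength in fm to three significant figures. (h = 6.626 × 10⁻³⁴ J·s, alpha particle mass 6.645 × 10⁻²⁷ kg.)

λ = 4.35 fm

p = mv = 6.645 × 10⁻²⁷ × 2.29 × 10⁷ = 1.522 × 10⁻¹⁹ kg·m/s.
λ = h/p = 6.626 × 10⁻³⁴ / 1.522 × 10⁻¹⁹ = 4.35 × 10⁻¹⁵ m = 4.35 fm.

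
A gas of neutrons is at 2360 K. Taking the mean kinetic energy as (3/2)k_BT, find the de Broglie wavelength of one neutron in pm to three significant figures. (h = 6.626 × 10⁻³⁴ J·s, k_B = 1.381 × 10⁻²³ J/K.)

λ = 51.8 pm

KE = (3/2)k_BT = 1.5 × 1.381 × 10⁻²³ × 2360 = 4.889 × 10⁻²⁰ J.
p = √(2mKE) = √(2 × 1.675 × 10⁻²⁷ × 4.889 × 10⁻²⁰) = 1.280 × 10⁻²³ kg·m/s.
λ = h/p = 5.18 × 10⁻¹¹ m = 51.8 pm.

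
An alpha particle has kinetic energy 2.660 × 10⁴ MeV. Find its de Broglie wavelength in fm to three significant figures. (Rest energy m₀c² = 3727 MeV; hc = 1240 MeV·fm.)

Total energy E = KE + m₀c² = 2.660 × 10⁴ + 3727 = 30327 MeV.
(pc)² = E² − (m₀c²)² = (30327)² − (3727)² = 9.058 × 10⁸ MeV², so pc = 3.010 × 10⁴ MeV.
λ = hc/(pc) = 1240 MeV·fm / 3.010 × 10⁴ MeV = 0.0412 fm.

λ = 0.0412 fm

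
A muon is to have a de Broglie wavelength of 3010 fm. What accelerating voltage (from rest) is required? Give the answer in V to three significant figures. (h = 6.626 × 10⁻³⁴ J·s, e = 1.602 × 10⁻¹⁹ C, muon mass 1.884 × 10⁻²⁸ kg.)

p = h/λ = 6.626 × 10⁻³⁴ / 3.010 × 10⁻¹² = 2.201 × 10⁻²² kg·m/s.
KE = p²/(2m) = 1.286 × 10⁻¹⁶ J.
V = KE/e = 1.286 × 10⁻¹⁶ / (1.602 × 10⁻¹⁹) = 803 V.

V = 803 V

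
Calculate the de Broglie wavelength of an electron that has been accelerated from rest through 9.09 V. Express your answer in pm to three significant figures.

KE = eV = 1.602 × 10⁻¹⁹ × 9.090 = 1.456 × 10⁻¹⁸ J.
p = √(2mKE) = √(2 × 9.109 × 10⁻³¹ × 1.456 × 10⁻¹⁸) = 1.629 × 10⁻²⁴ kg·m/s.
λ = h/p = 6.626 × 10⁻³⁴ / 1.629 × 10⁻²⁴ = 4.07 × 10⁻¹⁰ m = 407 pm.

λ = 407 pm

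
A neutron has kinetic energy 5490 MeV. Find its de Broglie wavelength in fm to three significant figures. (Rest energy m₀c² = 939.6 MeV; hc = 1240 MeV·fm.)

λ = 0.195 fm

Total energy E = KE + m₀c² = 5490 + 939.6 = 6429.6 MeV.
(pc)² = E² − (m₀c²)² = (6429.6)² − (939.6)² = 4.046 × 10⁷ MeV², so pc = 6361 MeV.
λ = hc/(pc) = 1240 MeV·fm / 6361 MeV = 0.195 fm.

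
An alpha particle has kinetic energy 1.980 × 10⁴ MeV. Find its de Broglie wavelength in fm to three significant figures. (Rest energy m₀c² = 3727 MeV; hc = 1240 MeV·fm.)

Total energy E = KE + m₀c² = 1.980 × 10⁴ + 3727 = 23527 MeV.
(pc)² = E² − (m₀c²)² = (23527)² − (3727)² = 5.396 × 10⁸ MeV², so pc = 2.323 × 10⁴ MeV.
λ = hc/(pc) = 1240 MeV·fm / 2.323 × 10⁴ MeV = 0.0534 fm.

λ = 0.0534 fm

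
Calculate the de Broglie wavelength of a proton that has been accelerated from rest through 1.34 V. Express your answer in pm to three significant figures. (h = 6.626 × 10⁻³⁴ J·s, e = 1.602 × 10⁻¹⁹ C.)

KE = eV = 1.602 × 10⁻¹⁹ × 1.340 = 2.147 × 10⁻¹⁹ J.
p = √(2mKE) = √(2 × 1.673 × 10⁻²⁷ × 2.147 × 10⁻¹⁹) = 2.680 × 10⁻²³ kg·m/s.
λ = h/p = 6.626 × 10⁻³⁴ / 2.680 × 10⁻²³ = 2.47 × 10⁻¹¹ m = 24.7 pm.

λ = 24.7 pm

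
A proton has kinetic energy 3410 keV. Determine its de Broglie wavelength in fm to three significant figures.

λ = 15.5 fm

KE = 3410 keV = 5.463 × 10⁻¹³ J.
p = √(2mKE) = √(2 × 1.673 × 10⁻²⁷ × 5.463 × 10⁻¹³) = 4.275 × 10⁻²⁰ kg·m/s.
λ = h/p = 6.626 × 10⁻³⁴ / 4.275 × 10⁻²⁰ = 1.55 × 10⁻¹⁴ m = 15.5 fm.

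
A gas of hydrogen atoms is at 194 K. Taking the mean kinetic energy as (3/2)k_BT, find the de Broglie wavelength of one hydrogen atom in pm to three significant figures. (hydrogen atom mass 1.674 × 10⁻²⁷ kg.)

λ = 181 pm

KE = (3/2)k_BT = 1.5 × 1.381 × 10⁻²³ × 194 = 4.019 × 10⁻²¹ J.
p = √(2mKE) = √(2 × 1.674 × 10⁻²⁷ × 4.019 × 10⁻²¹) = 3.668 × 10⁻²⁴ kg·m/s.
λ = h/p = 1.81 × 10⁻¹⁰ m = 181 pm.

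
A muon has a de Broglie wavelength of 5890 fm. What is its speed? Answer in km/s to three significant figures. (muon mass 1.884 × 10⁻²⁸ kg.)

p = h/λ = 6.626 × 10⁻³⁴ / 5.890 × 10⁻¹² = 1.125 × 10⁻²² kg·m/s.
v = p/m = 1.125 × 10⁻²² / 1.884 × 10⁻²⁸ = 5.97 × 10⁵ m/s = 597 km/s.

v = 597 km/s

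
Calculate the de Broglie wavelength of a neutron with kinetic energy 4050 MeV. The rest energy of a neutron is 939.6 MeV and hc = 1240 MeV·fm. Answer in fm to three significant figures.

λ = 0.253 fm

Total energy E = KE + m₀c² = 4050 + 939.6 = 4989.6 MeV.
(pc)² = E² − (m₀c²)² = (4989.6)² − (939.6)² = 2.401 × 10⁷ MeV², so pc = 4900 MeV.
λ = hc/(pc) = 1240 MeV·fm / 4900 MeV = 0.253 fm.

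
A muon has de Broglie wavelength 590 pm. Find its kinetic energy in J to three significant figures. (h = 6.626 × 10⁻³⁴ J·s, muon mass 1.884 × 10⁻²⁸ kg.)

p = h/λ = 6.626 × 10⁻³⁴ / 5.900 × 10⁻¹⁰ = 1.123 × 10⁻²⁴ kg·m/s.
KE = p²/(2m) = (1.123 × 10⁻²⁴)² / (2 × 1.884 × 10⁻²⁸) = 3.347 × 10⁻²¹ J = 3.35 × 10⁻²¹ J.

KE = 3.35 × 10⁻²¹ J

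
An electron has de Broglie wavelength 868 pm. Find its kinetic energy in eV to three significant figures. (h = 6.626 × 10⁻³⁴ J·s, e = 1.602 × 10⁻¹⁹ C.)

p = h/λ = 6.626 × 10⁻³⁴ / 8.680 × 10⁻¹⁰ = 7.634 × 10⁻²⁵ kg·m/s.
KE = p²/(2m) = (7.634 × 10⁻²⁵)² / (2 × 9.109 × 10⁻³¹) = 3.199 × 10⁻¹⁹ J = 2.00 eV.

KE = 2.00 eV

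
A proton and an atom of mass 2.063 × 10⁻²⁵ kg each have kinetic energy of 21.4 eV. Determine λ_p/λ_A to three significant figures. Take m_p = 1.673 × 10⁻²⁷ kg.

λ_p/λ_A = 11.1

At fixed KE, p = √(2mKE) so λ = h/p ∝ 1/√m.
λ_p/λ_A = √(m_A/m_p) = √(2.063 × 10⁻²⁵/1.673 × 10⁻²⁷) = √(123.3) = 11.1.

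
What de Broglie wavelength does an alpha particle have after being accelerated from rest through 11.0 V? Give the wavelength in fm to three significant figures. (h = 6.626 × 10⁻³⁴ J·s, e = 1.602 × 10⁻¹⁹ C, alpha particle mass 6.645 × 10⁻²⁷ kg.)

KE = 2eV = 2 × 1.602 × 10⁻¹⁹ × 11.00 = 3.524 × 10⁻¹⁸ J.
p = √(2mKE) = √(2 × 6.645 × 10⁻²⁷ × 3.524 × 10⁻¹⁸) = 2.164 × 10⁻²² kg·m/s.
λ = h/p = 6.626 × 10⁻³⁴ / 2.164 × 10⁻²² = 3.06 × 10⁻¹² m = 3060 fm.

λ = 3060 fm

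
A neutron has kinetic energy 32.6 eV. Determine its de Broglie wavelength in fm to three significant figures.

KE = 32.6 eV = 5.223 × 10⁻¹⁸ J.
p = √(2mKE) = √(2 × 1.675 × 10⁻²⁷ × 5.223 × 10⁻¹⁸) = 1.323 × 10⁻²² kg·m/s.
λ = h/p = 6.626 × 10⁻³⁴ / 1.323 × 10⁻²² = 5.01 × 10⁻¹² m = 5010 fm.

λ = 5010 fm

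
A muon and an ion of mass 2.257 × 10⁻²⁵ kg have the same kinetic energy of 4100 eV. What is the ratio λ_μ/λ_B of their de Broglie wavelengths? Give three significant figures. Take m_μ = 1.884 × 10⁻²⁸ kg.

At fixed KE, p = √(2mKE) so λ = h/p ∝ 1/√m.
λ_μ/λ_B = √(m_B/m_μ) = √(2.257 × 10⁻²⁵/1.884 × 10⁻²⁸) = √(1198) = 34.6.

λ_μ/λ_B = 34.6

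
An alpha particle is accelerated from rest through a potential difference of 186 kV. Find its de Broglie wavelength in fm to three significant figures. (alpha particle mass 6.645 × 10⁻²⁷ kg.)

KE = 2eV = 2 × 1.602 × 10⁻¹⁹ × 1.860 × 10⁵ = 5.959 × 10⁻¹⁴ J.
p = √(2mKE) = √(2 × 6.645 × 10⁻²⁷ × 5.959 × 10⁻¹⁴) = 2.814 × 10⁻²⁰ kg·m/s.
λ = h/p = 6.626 × 10⁻³⁴ / 2.814 × 10⁻²⁰ = 2.35 × 10⁻¹⁴ m = 23.5 fm.

λ = 23.5 fm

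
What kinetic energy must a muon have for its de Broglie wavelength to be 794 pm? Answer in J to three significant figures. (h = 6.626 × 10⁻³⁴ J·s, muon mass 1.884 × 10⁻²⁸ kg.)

p = h/λ = 6.626 × 10⁻³⁴ / 7.940 × 10⁻¹⁰ = 8.345 × 10⁻²⁵ kg·m/s.
KE = p²/(2m) = (8.345 × 10⁻²⁵)² / (2 × 1.884 × 10⁻²⁸) = 1.848 × 10⁻²¹ J = 1.85 × 10⁻²¹ J.

KE = 1.85 × 10⁻²¹ J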